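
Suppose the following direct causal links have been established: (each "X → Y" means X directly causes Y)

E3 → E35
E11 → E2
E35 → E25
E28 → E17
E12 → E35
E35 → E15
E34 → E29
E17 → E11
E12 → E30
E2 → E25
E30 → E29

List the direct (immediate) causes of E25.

Upstream contributors include E12, E28, E3, E17, E11, but only E2, E35 feed directly into E25.

E2, E35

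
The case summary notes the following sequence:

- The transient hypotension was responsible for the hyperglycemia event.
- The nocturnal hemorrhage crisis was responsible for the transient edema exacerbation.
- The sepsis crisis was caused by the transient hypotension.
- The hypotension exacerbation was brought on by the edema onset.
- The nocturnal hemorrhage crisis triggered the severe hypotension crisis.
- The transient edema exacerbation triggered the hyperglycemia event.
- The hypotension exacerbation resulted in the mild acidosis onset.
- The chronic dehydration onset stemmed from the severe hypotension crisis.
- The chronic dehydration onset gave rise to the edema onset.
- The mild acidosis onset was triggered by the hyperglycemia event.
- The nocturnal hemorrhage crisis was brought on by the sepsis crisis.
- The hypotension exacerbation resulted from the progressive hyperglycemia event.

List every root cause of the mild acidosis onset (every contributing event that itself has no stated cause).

Tracing upstream from the mild acidosis onset: the mild acidosis onset ← the hyperglycemia event ← the transient hypotension.
A separate upstream branch: the mild acidosis onset ← the hypotension exacerbation ← the progressive hyperglycemia event.
Each of those chain origins has no stated cause.

the progressive hyperglycemia event, the transient hypotension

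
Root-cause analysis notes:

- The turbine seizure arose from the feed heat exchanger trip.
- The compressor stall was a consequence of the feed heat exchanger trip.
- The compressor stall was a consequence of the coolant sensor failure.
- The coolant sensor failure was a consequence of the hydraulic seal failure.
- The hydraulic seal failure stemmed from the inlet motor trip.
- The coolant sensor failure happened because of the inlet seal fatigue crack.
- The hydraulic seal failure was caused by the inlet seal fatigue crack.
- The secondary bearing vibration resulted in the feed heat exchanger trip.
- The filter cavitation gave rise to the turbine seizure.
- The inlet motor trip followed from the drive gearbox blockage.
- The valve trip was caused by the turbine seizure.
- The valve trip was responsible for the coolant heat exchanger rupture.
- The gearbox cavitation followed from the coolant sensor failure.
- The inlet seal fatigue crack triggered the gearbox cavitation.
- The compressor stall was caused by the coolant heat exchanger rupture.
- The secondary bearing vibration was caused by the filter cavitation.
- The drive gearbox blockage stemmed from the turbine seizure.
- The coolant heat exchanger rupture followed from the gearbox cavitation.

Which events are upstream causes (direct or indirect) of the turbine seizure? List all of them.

Immediate causes of the turbine seizure: the filter cavitation, the feed heat exchanger trip.
Further upstream: the secondary bearing vibration.

the feed heat exchanger trip, the filter cavitation, the secondary bearing vibration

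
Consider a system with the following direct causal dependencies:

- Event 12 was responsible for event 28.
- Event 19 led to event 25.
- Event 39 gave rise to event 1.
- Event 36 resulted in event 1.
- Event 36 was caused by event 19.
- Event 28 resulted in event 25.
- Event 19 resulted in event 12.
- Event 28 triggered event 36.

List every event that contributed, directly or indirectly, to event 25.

Immediate causes of event 25: event 19, event 28.
Further upstream: event 12.

event 12, event 19, event 28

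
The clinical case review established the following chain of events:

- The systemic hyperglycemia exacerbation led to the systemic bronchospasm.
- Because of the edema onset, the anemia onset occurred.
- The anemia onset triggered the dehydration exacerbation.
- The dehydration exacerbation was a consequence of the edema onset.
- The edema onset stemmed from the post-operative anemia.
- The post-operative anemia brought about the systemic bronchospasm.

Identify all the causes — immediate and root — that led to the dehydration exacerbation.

the anemia onset, the edema onset, the post-operative anemia

Immediate causes of the dehydration exacerbation: the edema onset, the anemia onset.
Further upstream: the post-operative anemia.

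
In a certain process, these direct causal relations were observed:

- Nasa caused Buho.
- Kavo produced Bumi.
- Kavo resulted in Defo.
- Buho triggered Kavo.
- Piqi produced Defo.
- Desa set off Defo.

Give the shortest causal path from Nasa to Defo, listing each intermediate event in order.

Nasa → Buho
Buho → Kavo
Kavo → Defo
Length: 3 steps.

Nasa → Buho → Kavo → Defo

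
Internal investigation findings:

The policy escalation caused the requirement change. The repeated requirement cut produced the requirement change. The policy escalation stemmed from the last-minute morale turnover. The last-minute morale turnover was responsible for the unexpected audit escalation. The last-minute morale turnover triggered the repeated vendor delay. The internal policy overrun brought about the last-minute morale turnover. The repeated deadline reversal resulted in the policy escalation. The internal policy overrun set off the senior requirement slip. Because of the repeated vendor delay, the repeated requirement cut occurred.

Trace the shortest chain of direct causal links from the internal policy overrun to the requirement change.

the internal policy overrun → the last-minute morale turnover
the last-minute morale turnover → the policy escalation
the policy escalation → the requirement change
Length: 3 steps.

the internal policy overrun → the last-minute morale turnover → the policy escalation → the requirement change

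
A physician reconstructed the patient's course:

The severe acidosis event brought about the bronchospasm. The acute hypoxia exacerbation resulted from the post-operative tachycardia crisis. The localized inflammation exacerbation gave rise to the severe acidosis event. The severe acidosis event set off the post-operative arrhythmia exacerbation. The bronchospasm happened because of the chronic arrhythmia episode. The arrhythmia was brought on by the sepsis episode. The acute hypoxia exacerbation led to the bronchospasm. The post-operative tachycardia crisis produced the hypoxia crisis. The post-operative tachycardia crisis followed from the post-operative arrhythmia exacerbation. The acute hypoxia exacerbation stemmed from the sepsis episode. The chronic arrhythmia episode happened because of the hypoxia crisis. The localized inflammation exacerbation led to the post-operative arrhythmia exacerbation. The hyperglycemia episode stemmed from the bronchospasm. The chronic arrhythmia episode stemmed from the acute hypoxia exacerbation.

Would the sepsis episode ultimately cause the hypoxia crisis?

The sepsis episode leads to the arrhythmia, the acute hypoxia exacerbation, the chronic arrhythmia episode, the bronchospasm, the hyperglycemia episode; the hypoxia crisis is not among them.

No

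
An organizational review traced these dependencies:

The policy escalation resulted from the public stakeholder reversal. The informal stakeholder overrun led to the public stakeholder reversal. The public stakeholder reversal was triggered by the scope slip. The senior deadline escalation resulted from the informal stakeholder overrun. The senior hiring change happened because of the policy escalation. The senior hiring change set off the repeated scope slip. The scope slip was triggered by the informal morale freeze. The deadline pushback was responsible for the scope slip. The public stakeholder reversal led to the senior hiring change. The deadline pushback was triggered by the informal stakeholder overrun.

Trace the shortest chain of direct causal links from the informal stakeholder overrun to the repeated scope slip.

the informal stakeholder overrun → the public stakeholder reversal
the public stakeholder reversal → the senior hiring change
the senior hiring change → the repeated scope slip
Length: 3 steps.

the informal stakeholder overrun → the public stakeholder reversal → the senior hiring change → the repeated scope slip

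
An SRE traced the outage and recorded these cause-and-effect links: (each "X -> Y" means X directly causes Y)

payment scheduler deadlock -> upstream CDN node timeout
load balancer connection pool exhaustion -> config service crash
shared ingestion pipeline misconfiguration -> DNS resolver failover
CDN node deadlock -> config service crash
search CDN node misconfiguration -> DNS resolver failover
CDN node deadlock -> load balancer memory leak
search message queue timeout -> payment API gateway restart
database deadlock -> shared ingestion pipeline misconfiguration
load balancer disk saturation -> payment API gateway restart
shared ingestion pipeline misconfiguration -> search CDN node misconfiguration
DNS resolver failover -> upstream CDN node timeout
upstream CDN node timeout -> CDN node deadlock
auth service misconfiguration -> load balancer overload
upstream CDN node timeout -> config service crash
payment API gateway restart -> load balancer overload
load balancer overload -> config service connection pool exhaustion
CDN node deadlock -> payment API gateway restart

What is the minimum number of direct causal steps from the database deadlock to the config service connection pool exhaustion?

7

Shortest chain: the database deadlock → the shared ingestion pipeline misconfiguration → the DNS resolver failover → the upstream CDN node timeout → the CDN node deadlock → the payment API gateway restart → the load balancer overload → the config service connection pool exhaustion.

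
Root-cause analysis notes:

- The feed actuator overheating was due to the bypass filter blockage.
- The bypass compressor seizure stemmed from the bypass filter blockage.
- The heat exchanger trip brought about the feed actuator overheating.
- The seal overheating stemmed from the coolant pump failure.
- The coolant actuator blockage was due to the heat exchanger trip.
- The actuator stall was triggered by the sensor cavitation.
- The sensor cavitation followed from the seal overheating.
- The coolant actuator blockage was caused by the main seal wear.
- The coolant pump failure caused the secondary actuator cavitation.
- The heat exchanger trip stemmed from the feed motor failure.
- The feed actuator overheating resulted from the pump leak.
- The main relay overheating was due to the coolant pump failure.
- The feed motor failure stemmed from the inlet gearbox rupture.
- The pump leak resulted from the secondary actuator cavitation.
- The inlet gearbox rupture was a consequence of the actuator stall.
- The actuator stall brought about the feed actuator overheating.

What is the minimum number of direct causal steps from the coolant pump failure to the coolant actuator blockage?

7

Shortest chain: the coolant pump failure → the seal overheating → the sensor cavitation → the actuator stall → the inlet gearbox rupture → the feed motor failure → the heat exchanger trip → the coolant actuator blockage.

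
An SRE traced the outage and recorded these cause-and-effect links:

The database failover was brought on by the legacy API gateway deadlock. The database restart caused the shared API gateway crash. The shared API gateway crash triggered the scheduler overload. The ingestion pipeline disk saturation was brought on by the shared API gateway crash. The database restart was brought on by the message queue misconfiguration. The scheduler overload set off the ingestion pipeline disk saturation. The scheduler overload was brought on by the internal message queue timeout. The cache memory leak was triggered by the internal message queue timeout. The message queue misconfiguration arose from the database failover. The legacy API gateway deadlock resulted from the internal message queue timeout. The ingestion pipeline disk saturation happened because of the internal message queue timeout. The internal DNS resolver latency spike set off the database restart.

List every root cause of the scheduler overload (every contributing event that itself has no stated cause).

the internal DNS resolver latency spike, the internal message queue timeout

Tracing upstream from the scheduler overload: the scheduler overload ← the internal message queue timeout.
A separate upstream branch: the scheduler overload ← the shared API gateway crash ← the database restart ← the internal DNS resolver latency spike.
Each of those chain origins has no stated cause.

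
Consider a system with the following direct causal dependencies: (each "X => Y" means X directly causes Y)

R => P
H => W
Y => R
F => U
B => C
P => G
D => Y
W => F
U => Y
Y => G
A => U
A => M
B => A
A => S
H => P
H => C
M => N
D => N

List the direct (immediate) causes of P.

Upstream contributors include B, A, D, W, F, U, Y, but only H, R feed directly into P.

H, R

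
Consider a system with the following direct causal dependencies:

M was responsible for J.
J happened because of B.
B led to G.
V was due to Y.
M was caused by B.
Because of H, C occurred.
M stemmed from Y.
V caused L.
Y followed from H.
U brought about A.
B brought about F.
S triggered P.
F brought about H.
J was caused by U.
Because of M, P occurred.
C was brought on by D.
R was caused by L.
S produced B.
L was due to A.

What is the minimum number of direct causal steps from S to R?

Shortest chain: S → B → F → H → Y → V → L → R.

7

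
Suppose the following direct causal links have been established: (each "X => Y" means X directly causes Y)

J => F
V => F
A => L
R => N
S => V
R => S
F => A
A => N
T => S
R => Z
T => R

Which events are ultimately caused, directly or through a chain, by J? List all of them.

A, F, L, N

Direct effects: F.
2 steps out: A.
3 steps out: L, N.
Not reachable from it: T, R, S, V, Z.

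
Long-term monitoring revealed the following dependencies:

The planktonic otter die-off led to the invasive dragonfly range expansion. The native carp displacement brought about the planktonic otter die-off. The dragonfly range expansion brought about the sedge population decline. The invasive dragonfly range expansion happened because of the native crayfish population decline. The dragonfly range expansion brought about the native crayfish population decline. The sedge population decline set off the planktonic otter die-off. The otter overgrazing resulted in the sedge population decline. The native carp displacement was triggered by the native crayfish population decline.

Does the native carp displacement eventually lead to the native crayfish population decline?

The native carp displacement leads to the planktonic otter die-off, the invasive dragonfly range expansion; the native crayfish population decline is not among them.

No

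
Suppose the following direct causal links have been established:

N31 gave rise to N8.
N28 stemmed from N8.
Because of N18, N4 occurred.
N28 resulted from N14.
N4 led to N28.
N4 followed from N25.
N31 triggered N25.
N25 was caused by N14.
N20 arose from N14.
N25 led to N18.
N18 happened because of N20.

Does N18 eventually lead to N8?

N18 leads to N4, N28; N8 is not among them.

No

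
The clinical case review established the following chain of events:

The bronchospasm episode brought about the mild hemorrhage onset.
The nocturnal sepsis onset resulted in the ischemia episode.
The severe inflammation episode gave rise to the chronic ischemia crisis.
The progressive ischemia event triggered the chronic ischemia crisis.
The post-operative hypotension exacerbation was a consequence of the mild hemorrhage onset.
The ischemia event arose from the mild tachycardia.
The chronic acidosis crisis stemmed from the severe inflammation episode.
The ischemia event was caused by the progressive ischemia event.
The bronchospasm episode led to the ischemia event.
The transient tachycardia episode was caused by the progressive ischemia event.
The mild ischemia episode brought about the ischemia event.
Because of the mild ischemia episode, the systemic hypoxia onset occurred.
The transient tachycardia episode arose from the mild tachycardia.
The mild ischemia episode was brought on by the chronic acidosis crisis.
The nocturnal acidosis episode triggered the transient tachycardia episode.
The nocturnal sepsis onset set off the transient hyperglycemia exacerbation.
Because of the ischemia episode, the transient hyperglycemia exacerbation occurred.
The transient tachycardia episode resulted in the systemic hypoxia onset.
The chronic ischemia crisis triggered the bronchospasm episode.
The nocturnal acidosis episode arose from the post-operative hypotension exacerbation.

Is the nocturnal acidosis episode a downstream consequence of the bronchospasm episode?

There is a causal chain: the bronchospasm episode → the mild hemorrhage onset → the post-operative hypotension exacerbation → the nocturnal acidosis episode.

Yes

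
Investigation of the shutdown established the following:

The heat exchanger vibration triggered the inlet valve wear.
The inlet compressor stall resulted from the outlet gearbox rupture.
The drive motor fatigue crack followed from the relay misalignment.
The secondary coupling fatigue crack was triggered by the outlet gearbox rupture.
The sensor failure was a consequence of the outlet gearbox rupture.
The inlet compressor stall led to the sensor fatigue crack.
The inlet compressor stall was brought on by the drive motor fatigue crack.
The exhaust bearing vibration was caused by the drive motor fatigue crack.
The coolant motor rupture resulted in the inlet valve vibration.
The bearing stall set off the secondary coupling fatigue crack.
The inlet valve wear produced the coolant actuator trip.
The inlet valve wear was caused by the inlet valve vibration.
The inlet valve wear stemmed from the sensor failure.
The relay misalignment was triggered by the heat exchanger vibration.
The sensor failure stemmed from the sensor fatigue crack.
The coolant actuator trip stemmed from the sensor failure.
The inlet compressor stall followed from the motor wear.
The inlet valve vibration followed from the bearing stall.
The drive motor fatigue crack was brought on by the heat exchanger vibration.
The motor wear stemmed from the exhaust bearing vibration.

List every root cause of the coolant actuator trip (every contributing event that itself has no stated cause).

Tracing upstream from the coolant actuator trip: the coolant actuator trip ← the inlet valve wear ← the heat exchanger vibration.
A separate upstream branch: the coolant actuator trip ← the sensor failure ← the outlet gearbox rupture.
A separate upstream branch: the coolant actuator trip ← the inlet valve wear ← the inlet valve vibration ← the bearing stall.
A separate upstream branch: the coolant actuator trip ← the inlet valve wear ← the inlet valve vibration ← the coolant motor rupture.
Each of those chain origins has no stated cause.

the bearing stall, the coolant motor rupture, the heat exchanger vibration, the outlet gearbox rupture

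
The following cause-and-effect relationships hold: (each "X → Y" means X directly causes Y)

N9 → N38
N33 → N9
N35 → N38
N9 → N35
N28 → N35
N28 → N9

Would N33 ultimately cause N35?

There is a causal chain: N33 → N9 → N35.

Yes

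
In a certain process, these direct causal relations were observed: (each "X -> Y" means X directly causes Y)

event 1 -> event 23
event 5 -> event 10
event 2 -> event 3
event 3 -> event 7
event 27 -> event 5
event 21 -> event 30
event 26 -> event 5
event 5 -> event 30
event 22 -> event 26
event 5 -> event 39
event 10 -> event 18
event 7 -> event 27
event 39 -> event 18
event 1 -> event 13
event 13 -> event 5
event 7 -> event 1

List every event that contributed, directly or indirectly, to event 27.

Immediate cause of event 27: event 7.
Further upstream: event 2, event 3.

event 2, event 3, event 7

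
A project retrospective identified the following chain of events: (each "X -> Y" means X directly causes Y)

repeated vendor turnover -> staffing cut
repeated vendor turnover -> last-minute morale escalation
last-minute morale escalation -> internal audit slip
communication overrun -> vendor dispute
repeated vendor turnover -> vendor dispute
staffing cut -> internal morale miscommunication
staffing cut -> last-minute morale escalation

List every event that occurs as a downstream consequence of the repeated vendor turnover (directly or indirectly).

the internal audit slip, the internal morale miscommunication, the last-minute morale escalation, the staffing cut, the vendor dispute

Direct effects: the staffing cut, the vendor dispute, the last-minute morale escalation.
2 steps out: the internal morale miscommunication, the internal audit slip.
Not reachable from it: the communication overrun.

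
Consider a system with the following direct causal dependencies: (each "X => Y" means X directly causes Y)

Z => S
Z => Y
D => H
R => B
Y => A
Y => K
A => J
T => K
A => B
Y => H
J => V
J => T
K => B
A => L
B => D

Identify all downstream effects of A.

Direct effects: J, B, L.
2 steps out: V, T, D.
3 steps out: K, H.
Not reachable from it: R, Z, Y, S.

B, D, H, J, K, L, T, V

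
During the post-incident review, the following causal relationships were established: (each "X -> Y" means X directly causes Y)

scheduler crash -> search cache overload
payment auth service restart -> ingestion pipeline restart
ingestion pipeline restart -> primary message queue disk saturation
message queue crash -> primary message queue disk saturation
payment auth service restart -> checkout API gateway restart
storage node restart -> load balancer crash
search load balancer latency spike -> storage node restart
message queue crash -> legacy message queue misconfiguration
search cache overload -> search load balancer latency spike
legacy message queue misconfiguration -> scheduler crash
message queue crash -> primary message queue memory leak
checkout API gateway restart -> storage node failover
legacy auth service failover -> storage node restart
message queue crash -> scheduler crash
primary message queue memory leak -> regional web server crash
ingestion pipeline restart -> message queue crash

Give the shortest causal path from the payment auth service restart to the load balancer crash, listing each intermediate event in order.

the payment auth service restart → the ingestion pipeline restart → the message queue crash → the scheduler crash → the search cache overload → the search load balancer latency spike → the storage node restart → the load balancer crash

the payment auth service restart → the ingestion pipeline restart
the ingestion pipeline restart → the message queue crash
the message queue crash → the scheduler crash
the scheduler crash → the search cache overload
the search cache overload → the search load balancer latency spike
the search load balancer latency spike → the storage node restart
the storage node restart → the load balancer crash
Length: 7 steps.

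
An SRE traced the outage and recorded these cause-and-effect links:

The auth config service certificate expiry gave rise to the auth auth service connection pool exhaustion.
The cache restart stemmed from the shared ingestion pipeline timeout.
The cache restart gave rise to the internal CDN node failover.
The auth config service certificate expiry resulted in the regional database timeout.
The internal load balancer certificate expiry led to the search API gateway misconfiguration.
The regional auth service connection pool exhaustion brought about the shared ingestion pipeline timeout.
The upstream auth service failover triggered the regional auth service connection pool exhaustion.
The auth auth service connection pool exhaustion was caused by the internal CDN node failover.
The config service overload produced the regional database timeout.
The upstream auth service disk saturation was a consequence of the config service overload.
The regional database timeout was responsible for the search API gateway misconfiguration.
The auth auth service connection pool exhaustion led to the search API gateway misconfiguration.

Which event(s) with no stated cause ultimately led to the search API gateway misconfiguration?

Tracing upstream from the search API gateway misconfiguration: the search API gateway misconfiguration ← the internal load balancer certificate expiry.
A separate upstream branch: the search API gateway misconfiguration ← the auth auth service connection pool exhaustion ← the auth config service certificate expiry.
A separate upstream branch: the search API gateway misconfiguration ← the auth auth service connection pool exhaustion ← the internal CDN node failover ← the cache restart ← the shared ingestion pipeline timeout ← the regional auth service connection pool exhaustion ← the upstream auth service failover.
A separate upstream branch: the search API gateway misconfiguration ← the regional database timeout ← the config service overload.
Each of those chain origins has no stated cause.

the auth config service certificate expiry, the config service overload, the internal load balancer certificate expiry, the upstream auth service failover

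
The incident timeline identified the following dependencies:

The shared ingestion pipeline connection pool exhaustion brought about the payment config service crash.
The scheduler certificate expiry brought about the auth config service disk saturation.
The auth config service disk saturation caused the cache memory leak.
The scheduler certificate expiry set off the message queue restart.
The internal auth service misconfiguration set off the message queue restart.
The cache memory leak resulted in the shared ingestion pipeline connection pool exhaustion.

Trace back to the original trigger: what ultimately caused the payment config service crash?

Tracing upstream from the payment config service crash: the payment config service crash ← the shared ingestion pipeline connection pool exhaustion ← the cache memory leak ← the auth config service disk saturation ← the scheduler certificate expiry.
The scheduler certificate expiry has no stated cause, so it is the root.

the scheduler certificate expiry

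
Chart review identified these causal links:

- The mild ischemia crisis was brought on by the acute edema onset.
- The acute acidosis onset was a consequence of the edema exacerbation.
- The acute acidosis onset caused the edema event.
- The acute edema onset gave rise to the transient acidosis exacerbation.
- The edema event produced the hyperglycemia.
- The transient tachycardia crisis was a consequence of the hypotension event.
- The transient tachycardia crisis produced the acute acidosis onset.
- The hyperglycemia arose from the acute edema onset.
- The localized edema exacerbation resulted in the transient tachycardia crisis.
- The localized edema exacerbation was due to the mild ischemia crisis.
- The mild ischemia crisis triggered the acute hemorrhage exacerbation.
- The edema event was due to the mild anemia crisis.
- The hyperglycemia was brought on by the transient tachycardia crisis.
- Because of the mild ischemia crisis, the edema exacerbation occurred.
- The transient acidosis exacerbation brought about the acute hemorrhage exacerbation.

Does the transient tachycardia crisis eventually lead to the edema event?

Yes

There is a causal chain: the transient tachycardia crisis → the acute acidosis onset → the edema event.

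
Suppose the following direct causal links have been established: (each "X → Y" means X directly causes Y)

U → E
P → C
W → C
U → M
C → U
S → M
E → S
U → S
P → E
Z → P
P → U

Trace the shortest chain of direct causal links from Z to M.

Z → P → U → M

Z → P
P → U
U → M
Length: 3 steps.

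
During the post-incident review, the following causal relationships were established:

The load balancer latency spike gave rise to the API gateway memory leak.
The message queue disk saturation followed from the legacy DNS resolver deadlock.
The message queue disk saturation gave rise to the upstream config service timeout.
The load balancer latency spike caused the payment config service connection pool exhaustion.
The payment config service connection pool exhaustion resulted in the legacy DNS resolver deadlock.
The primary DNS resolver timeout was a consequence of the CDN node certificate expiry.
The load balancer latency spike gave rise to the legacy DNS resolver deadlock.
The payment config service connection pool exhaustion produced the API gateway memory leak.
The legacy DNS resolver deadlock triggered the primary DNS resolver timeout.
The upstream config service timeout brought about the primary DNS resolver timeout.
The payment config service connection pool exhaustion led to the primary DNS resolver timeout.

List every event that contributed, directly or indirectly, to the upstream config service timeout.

the legacy DNS resolver deadlock, the load balancer latency spike, the message queue disk saturation, the payment config service connection pool exhaustion

Immediate cause of the upstream config service timeout: the message queue disk saturation.
Further upstream: the load balancer latency spike, the payment config service connection pool exhaustion, the legacy DNS resolver deadlock.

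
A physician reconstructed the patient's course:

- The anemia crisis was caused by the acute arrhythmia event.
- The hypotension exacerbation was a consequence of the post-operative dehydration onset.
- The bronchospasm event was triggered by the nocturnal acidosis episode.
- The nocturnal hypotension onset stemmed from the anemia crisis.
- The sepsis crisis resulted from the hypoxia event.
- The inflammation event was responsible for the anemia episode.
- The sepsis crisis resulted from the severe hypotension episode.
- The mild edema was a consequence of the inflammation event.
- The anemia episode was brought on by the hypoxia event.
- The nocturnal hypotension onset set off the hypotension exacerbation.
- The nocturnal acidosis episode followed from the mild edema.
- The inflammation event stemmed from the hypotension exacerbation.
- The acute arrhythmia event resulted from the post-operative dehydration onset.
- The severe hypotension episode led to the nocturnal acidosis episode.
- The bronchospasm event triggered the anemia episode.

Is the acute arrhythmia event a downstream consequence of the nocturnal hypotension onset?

No

The nocturnal hypotension onset leads to the hypotension exacerbation, the inflammation event, the mild edema, the nocturnal acidosis episode, the bronchospasm event, the anemia episode; the acute arrhythmia event is not among them.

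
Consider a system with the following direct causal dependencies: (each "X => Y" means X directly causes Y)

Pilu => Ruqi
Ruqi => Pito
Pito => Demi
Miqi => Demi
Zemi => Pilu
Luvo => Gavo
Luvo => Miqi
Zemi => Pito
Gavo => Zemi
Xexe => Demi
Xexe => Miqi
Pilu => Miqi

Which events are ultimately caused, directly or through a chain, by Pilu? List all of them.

Direct effects: Ruqi, Miqi.
2 steps out: Pito, Demi.
Not reachable from it: Luvo, Gavo, Zemi, Xexe.

Demi, Miqi, Pito, Ruqi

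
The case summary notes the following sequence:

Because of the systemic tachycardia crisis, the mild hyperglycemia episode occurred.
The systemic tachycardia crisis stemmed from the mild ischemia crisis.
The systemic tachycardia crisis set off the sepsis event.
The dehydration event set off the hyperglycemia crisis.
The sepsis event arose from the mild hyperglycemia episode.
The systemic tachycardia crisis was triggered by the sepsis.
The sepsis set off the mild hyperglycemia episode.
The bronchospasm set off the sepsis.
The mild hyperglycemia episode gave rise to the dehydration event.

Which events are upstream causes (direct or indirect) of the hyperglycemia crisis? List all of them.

the bronchospasm, the dehydration event, the mild hyperglycemia episode, the mild ischemia crisis, the sepsis, the systemic tachycardia crisis

Immediate cause of the hyperglycemia crisis: the dehydration event.
Further upstream: the bronchospasm, the sepsis, the systemic tachycardia crisis, the mild hyperglycemia episode, the mild ischemia crisis.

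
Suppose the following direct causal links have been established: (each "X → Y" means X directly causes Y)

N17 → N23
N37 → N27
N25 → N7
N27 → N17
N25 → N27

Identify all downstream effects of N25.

N17, N23, N27, N7

Direct effects: N7, N27.
2 steps out: N17.
3 steps out: N23.
Not reachable from it: N37.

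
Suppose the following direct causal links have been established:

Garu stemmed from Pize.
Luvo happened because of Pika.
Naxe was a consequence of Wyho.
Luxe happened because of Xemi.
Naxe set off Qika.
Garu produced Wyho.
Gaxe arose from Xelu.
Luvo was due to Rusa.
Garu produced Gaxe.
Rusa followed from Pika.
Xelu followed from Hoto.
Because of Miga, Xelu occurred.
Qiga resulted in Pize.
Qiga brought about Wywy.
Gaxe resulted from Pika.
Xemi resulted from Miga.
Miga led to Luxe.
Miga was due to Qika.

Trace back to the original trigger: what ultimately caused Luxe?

Qiga

Tracing upstream from Luxe: Luxe ← Miga ← Qika ← Naxe ← Wyho ← Garu ← Pize ← Qiga.
Qiga has no stated cause, so it is the root.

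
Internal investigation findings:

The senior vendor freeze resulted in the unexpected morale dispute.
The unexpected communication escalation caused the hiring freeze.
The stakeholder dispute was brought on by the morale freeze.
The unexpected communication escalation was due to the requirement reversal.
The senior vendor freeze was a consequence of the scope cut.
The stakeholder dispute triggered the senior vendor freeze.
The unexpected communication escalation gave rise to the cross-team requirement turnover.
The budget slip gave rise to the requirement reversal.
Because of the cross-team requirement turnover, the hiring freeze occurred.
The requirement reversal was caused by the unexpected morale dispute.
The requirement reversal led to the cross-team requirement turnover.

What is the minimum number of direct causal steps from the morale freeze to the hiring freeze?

6

Shortest chain: the morale freeze → the stakeholder dispute → the senior vendor freeze → the unexpected morale dispute → the requirement reversal → the unexpected communication escalation → the hiring freeze.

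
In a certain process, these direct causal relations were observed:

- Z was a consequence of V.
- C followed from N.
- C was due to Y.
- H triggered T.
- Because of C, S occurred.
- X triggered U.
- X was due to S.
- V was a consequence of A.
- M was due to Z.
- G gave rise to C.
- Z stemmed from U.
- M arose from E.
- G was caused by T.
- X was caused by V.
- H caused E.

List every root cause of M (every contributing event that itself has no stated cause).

A, H, N, Y

Tracing upstream from M: M ← E ← H.
A separate upstream branch: M ← Z ← U ← X ← S ← C ← N.
A separate upstream branch: M ← Z ← U ← X ← S ← C ← Y.
A separate upstream branch: M ← Z ← V ← A.
Each of those chain origins has no stated cause.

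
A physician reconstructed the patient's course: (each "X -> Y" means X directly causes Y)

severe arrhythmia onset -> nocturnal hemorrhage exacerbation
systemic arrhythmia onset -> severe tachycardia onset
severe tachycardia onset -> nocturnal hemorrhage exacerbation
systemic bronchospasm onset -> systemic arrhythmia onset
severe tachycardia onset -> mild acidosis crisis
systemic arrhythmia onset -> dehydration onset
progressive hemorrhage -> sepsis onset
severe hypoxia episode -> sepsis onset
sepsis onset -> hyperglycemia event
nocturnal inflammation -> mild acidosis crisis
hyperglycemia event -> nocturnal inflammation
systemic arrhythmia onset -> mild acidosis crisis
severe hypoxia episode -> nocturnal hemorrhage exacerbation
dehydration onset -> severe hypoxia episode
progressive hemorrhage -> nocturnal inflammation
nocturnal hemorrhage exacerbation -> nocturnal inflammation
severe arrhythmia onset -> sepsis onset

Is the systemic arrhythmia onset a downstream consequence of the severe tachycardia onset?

The severe tachycardia onset leads to the nocturnal hemorrhage exacerbation, the nocturnal inflammation, the mild acidosis crisis; the systemic arrhythmia onset is not among them.

No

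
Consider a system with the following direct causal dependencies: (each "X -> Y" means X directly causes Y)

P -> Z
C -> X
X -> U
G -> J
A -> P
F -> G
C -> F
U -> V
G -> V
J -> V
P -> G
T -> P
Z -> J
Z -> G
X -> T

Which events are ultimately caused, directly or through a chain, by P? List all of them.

G, J, V, Z

Direct effects: Z, G.
2 steps out: J, V.
Not reachable from it: A, C, X, T, U, F.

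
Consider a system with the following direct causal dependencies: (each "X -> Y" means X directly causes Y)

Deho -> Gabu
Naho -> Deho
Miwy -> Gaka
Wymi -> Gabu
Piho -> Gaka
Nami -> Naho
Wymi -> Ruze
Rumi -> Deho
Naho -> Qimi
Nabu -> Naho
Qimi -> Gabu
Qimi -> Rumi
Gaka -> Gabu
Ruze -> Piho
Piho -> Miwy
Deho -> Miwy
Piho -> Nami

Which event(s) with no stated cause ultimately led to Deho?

Nabu, Wymi

Tracing upstream from Deho: Deho ← Naho ← Nami ← Piho ← Ruze ← Wymi.
A separate upstream branch: Deho ← Naho ← Nabu.
Each of those chain origins has no stated cause.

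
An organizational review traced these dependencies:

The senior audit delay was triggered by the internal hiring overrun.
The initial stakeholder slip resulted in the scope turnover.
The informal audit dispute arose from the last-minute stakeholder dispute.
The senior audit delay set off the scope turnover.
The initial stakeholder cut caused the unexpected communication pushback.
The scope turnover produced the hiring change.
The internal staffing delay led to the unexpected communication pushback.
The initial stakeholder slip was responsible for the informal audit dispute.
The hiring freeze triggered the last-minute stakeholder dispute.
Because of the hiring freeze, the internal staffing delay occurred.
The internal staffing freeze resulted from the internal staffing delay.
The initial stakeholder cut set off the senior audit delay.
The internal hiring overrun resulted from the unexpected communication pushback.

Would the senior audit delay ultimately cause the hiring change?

Yes

There is a causal chain: the senior audit delay → the scope turnover → the hiring change.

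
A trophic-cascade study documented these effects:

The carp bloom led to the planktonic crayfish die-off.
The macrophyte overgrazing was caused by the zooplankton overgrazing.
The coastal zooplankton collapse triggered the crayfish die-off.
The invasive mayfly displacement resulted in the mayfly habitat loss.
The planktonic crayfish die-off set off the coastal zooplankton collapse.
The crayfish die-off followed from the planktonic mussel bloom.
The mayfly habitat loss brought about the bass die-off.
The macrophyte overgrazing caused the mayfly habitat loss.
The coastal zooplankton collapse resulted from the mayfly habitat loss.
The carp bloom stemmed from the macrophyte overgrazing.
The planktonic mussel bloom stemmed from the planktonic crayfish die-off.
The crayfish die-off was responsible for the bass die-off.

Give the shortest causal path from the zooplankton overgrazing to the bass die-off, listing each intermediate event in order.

the zooplankton overgrazing → the macrophyte overgrazing → the mayfly habitat loss → the bass die-off

the zooplankton overgrazing → the macrophyte overgrazing
the macrophyte overgrazing → the mayfly habitat loss
the mayfly habitat loss → the bass die-off
Length: 3 steps.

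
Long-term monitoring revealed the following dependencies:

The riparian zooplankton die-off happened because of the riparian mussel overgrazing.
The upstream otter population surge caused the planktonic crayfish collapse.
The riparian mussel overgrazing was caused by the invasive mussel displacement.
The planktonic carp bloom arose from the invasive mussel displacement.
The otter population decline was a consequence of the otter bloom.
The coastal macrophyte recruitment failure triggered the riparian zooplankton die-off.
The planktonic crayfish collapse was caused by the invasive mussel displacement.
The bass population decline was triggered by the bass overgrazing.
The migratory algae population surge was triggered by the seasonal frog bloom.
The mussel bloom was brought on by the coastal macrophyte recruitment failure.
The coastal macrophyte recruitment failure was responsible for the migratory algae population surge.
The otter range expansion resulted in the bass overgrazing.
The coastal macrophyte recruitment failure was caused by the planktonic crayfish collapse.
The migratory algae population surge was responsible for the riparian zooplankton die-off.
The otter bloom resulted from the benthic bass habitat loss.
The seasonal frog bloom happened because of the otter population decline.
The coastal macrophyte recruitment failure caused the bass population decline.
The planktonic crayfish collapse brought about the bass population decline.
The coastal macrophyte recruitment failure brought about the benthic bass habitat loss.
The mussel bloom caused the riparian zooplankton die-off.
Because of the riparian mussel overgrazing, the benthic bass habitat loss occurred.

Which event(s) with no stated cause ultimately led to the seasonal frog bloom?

the invasive mussel displacement, the upstream otter population surge

Tracing upstream from the seasonal frog bloom: the seasonal frog bloom ← the otter population decline ← the otter bloom ← the benthic bass habitat loss ← the riparian mussel overgrazing ← the invasive mussel displacement.
A separate upstream branch: the seasonal frog bloom ← the otter population decline ← the otter bloom ← the benthic bass habitat loss ← the coastal macrophyte recruitment failure ← the planktonic crayfish collapse ← the upstream otter population surge.
Each of those chain origins has no stated cause.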